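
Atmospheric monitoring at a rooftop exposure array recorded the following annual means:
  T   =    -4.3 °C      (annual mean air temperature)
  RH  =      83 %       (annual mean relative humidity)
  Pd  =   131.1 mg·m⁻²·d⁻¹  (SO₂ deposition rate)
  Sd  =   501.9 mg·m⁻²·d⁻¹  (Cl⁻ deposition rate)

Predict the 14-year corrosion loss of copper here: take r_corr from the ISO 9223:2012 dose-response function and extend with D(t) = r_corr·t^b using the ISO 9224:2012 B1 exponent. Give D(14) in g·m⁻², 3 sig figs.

copper: f(T) = +0.126·(T−10) [T≤10 °C] = -1.8018
  sulphur-dioxide contribution → 0.416 μm/a
  chloride contribution → 0.8832 μm/a
  total first-year rate 1.299 μm/a
Long-term exponent b (ISO 9224 Table 2, B1) = 0.667
  D(14) = 1.299 × 14^0.667 = 1.299 × 5.814 = 7.553 μm
  Mass loss = 7.553 μm × 8.96 g/cm³ = 67.68 g·m⁻²

D(14) = 67.7 g·m⁻²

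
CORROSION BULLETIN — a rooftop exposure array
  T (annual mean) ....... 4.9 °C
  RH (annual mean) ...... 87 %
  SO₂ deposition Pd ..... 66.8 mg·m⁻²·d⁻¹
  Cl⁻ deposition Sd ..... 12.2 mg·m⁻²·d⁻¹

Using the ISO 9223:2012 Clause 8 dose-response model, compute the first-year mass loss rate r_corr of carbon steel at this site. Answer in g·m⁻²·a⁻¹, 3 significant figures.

r_corr = 409 g·m⁻²·a⁻¹

carbon steel: f(T) = +0.150·(T−10) [T≤10 °C] = -0.7650
  Pd branch = 1.77·Pd^0.52·e^(0.02·RH+f) = 41.72 μm/a
  Sd branch = 0.102·Sd^0.62·e^(0.033·RH+0.04·T) = 10.33 μm/a
  r_corr = 41.72 + 10.33 = 52.05 μm/a
Convert to mass loss: 52.05 μm/a × 7.85 g/cm³ = 408.6 g·m⁻²·a⁻¹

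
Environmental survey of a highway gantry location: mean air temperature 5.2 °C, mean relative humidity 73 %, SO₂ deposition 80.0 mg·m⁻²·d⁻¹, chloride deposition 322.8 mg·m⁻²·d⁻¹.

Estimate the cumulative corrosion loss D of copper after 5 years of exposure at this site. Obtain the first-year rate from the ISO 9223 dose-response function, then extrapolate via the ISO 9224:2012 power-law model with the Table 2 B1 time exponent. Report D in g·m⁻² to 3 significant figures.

copper: temperature factor f = +0.126·(-4.8) = -0.6048
  sulphur-dioxide contribution → 0.6713 μm/a
  chloride contribution → 0.8712 μm/a
  ⇒ r_corr(copper) = 1.543 μm/a
ISO 9224: D(t) = r_corr · t^b with b = 0.667 (copper, B1)
  D(5) = 1.543 × 5^0.667 = 1.543 × 2.926 = 4.513 μm
  Mass loss = 4.513 μm × 8.96 g/cm³ = 40.43 g·m⁻²

D(5) = 40.4 g·m⁻²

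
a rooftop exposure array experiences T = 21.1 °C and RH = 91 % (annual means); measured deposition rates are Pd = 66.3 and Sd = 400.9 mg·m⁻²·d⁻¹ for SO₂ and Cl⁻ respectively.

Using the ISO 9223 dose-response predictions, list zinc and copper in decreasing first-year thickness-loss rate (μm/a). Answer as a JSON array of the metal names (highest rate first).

["zinc", "copper"]

zinc: T>10 °C ⇒ hinge -0.071·(21.1−10) = -0.7881
  sulphur-dioxide contribution → 2.442 μm/a
  chloride contribution → 6.635 μm/a
  total first-year rate 9.077 μm/a
copper: temperature factor f = -0.080·(11.1) = -0.8880
  sulphur-dioxide contribution → 1.393 μm/a
  chloride contribution → 3.849 μm/a
  ⇒ r_corr(copper) = 5.242 μm/a
Ordering by μm/a: zinc (9.08) > copper (5.24)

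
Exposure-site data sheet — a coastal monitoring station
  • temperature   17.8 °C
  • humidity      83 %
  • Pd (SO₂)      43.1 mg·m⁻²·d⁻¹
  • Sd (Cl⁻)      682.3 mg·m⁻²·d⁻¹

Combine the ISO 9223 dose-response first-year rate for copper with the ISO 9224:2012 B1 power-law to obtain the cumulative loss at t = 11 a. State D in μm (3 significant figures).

copper: f(T) = -0.080·(T−10) [T>10 °C] = -0.6240
  Pd branch = 0.0053·Pd^0.26·e^(0.059·RH+f) = 1.012 μm/a
  Cl⁻ term: 0.01025·682.3^0.27·exp(0.036·83+0.049·17.8) = 2.834
  r_corr = 1.012 + 2.834 = 3.845 μm/a
ISO 9224: D(t) = r_corr · t^b with b = 0.667 (copper, B1)
  D(11) = 3.845 × 11^0.667 = 3.845 × 4.95 = 19.03 μm

D(11) = 19.0 μm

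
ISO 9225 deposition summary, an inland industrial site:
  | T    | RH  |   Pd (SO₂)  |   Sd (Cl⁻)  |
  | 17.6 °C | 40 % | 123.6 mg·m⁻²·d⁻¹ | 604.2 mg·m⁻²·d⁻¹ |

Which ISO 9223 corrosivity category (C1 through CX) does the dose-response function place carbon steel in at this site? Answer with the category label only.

carbon steel: temperature factor f = -0.054·(7.6) = -0.4104
  sulphur-dioxide contribution → 31.99 μm/a
  chloride contribution → 40.92 μm/a
  ⇒ r_corr(carbon steel) = 72.91 μm/a
Category bounds: 50…80 μm/a bracket r_corr ⇒ C4

C4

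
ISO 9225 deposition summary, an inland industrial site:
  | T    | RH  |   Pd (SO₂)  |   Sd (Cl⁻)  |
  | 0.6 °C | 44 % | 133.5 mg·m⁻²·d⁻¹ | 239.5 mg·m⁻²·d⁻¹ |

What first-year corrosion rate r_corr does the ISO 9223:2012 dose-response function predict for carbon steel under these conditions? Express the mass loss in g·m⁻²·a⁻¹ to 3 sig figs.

r_corr = 209 g·m⁻²·a⁻¹

carbon steel: temperature factor f = +0.150·(-9.4) = -1.4100
  Pd branch = 1.77·Pd^0.52·e^(0.02·RH+f) = 13.28 μm/a
  Sd branch = 0.102·Sd^0.62·e^(0.033·RH+0.04·T) = 13.33 μm/a
  r_corr = 13.28 + 13.33 = 26.6 μm/a
Convert to mass loss: 26.6 μm/a × 7.85 g/cm³ = 208.8 g·m⁻²·a⁻¹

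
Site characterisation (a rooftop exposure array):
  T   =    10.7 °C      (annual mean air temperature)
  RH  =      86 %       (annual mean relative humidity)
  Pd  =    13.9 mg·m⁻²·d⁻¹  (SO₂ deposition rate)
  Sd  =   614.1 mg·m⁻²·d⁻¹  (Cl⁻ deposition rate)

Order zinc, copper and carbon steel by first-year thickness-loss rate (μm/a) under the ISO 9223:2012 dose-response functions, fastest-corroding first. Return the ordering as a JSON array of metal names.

zinc: temperature factor f = -0.071·(0.7) = -0.0497
  SO₂ term: 0.0129·13.9^0.44·exp(0.046·86-0.0497) = 2.042
  Cl⁻ term: 0.0175·614.1^0.57·exp(0.008·86+0.085·10.7) = 3.358
  sum: 2.042 + 3.358 → r_corr = 5.4 μm/a
copper: T>10 °C ⇒ hinge -0.080·(10.7−10) = -0.0560
  Pd branch = 0.0053·Pd^0.26·e^(0.059·RH+f) = 1.588 μm/a
  Sd branch = 0.01025·Sd^0.27·e^(0.036·RH+0.049·T) = 2.167 μm/a
  sum: 1.588 + 2.167 → r_corr = 3.754 μm/a
carbon steel: T>10 °C ⇒ hinge -0.054·(10.7−10) = -0.0378
  Pd branch = 1.77·Pd^0.52·e^(0.02·RH+f) = 37.4 μm/a
  Cl⁻ term: 0.102·614.1^0.62·exp(0.033·86+0.04·10.7) = 143.1
  r_corr = 37.4 + 143.1 = 180.5 μm/a
Ordering by μm/a: carbon steel (181) > zinc (5.4) > copper (3.75)

["carbon steel", "zinc", "copper"]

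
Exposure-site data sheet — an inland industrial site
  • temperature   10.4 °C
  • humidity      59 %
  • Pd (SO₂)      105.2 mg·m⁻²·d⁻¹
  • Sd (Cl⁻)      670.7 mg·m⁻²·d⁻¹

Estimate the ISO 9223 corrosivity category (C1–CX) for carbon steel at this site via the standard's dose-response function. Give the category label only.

C5

carbon steel: f(T) = -0.054·(T−10) [T>10 °C] = -0.0216
  sulphur-dioxide contribution → 63.46 μm/a
  chloride contribution → 61.28 μm/a
  ⇒ r_corr(carbon steel) = 124.7 μm/a
ISO 9223 Table 2 (carbon steel): 80 < 125 ≤ 200 μm/a ⇒ C5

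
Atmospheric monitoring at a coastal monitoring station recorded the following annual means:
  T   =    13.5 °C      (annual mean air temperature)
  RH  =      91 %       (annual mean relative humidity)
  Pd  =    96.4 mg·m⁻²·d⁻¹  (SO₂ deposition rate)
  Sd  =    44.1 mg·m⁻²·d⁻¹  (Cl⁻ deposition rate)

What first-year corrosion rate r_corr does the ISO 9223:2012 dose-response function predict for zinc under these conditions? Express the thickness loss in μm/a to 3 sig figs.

zinc: f(T) = -0.071·(T−10) [T>10 °C] = -0.2485
  SO₂ term: 0.0129·96.4^0.44·exp(0.046·91-0.2485) = 4.939
  Cl⁻ term: 0.0175·44.1^0.57·exp(0.008·91+0.085·13.5) = 0.9883
  sum: 4.939 + 0.9883 → r_corr = 5.927 μm/a

r_corr = 5.93 μm/a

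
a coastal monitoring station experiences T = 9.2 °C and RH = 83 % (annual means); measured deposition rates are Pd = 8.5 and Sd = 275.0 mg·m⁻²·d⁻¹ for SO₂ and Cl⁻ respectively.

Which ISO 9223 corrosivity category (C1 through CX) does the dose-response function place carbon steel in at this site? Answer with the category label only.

C5

carbon steel: f(T) = +0.150·(T−10) [T≤10 °C] = -0.1200
  SO₂ term: 1.77·8.5^0.52·exp(0.02·83-0.1200) = 25.12
  Cl⁻ term: 0.102·275.0^0.62·exp(0.033·83+0.04·9.2) = 74.19
  r_corr = 25.12 + 74.19 = 99.31 μm/a
Category bounds: 80…200 μm/a bracket r_corr ⇒ C5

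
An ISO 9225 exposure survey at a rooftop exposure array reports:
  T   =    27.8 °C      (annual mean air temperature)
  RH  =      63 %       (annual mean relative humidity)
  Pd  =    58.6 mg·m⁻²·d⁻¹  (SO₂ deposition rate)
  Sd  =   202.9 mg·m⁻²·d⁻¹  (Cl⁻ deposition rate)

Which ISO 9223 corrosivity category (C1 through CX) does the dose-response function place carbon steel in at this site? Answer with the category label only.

C5

carbon steel: temperature factor f = -0.054·(17.8) = -0.9612
  Pd branch = 1.77·Pd^0.52·e^(0.02·RH+f) = 19.82 μm/a
  Cl⁻ term: 0.102·202.9^0.62·exp(0.033·63+0.04·27.8) = 66.83
  r_corr = 19.82 + 66.83 = 86.64 μm/a
Category bounds: 80…200 μm/a bracket r_corr ⇒ C5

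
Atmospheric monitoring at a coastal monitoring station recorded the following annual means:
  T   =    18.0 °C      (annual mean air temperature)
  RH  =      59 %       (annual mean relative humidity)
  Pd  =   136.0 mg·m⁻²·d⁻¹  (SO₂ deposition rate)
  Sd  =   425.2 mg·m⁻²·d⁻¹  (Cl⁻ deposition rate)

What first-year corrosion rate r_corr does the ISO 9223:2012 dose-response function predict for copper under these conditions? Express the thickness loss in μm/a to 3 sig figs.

copper: temperature factor f = -0.080·(8.0) = -0.6400
  sulphur-dioxide contribution → 0.3257 μm/a
  chloride contribution → 1.062 μm/a
  ⇒ r_corr(copper) = 1.387 μm/a

r_corr = 1.39 μm/a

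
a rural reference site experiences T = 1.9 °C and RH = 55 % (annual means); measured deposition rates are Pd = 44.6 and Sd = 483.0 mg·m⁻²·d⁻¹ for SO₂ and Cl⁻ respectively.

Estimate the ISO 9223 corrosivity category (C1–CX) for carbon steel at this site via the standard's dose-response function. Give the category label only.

C3

carbon steel: T≤10 °C ⇒ hinge +0.150·(1.9−10) = -1.2150
  sulphur-dioxide contribution → 11.37 μm/a
  chloride contribution → 31.18 μm/a
  ⇒ r_corr(carbon steel) = 42.55 μm/a
42.5 μm/a falls in (25, 50] for carbon steel → category C3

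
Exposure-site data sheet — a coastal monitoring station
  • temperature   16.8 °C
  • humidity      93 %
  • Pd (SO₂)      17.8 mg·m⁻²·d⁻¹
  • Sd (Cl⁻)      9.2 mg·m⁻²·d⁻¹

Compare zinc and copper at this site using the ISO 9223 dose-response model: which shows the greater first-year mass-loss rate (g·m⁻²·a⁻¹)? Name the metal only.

copper

zinc: T>10 °C ⇒ hinge -0.071·(16.8−10) = -0.4828
  SO₂ term: 0.0129·17.8^0.44·exp(0.046·93-0.4828) = 2.037
  Cl⁻ term: 0.0175·9.2^0.57·exp(0.008·93+0.085·16.8) = 0.5441
  r_corr = 2.037 + 0.5441 = 2.581 μm/a
  mass loss = 2.581 μm/a × 7.14 g/cm³ = 18.43 g·m⁻²·a⁻¹
copper: T>10 °C ⇒ hinge -0.080·(16.8−10) = -0.5440
  SO₂ term: 0.0053·17.8^0.26·exp(0.059·93-0.5440) = 1.571
  Sd branch = 0.01025·Sd^0.27·e^(0.036·RH+0.049·T) = 1.209 μm/a
  sum: 1.571 + 1.209 → r_corr = 2.78 μm/a
  mass loss = 2.78 μm/a × 8.96 g/cm³ = 24.91 g·m⁻²·a⁻¹
Ordering by g·m⁻²·a⁻¹: copper (24.9) > zinc (18.4)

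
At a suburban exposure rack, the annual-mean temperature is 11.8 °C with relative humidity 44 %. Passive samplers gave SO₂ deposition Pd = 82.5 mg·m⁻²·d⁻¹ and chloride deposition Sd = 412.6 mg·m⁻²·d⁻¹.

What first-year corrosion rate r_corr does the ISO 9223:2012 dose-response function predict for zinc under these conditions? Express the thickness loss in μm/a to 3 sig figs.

zinc: f(T) = -0.071·(T−10) [T>10 °C] = -0.1278
  Pd branch = 0.0129·Pd^0.44·e^(0.046·RH+f) = 0.5989 μm/a
  Sd branch = 0.0175·Sd^0.57·e^(0.008·RH+0.085·T) = 2.101 μm/a
  r_corr = 0.5989 + 2.101 = 2.7 μm/a

r_corr = 2.70 μm/a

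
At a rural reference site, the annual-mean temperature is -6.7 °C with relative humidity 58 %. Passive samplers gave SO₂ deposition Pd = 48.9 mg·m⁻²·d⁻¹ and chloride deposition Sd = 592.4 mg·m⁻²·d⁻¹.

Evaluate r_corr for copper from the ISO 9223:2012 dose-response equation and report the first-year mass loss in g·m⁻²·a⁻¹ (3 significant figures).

r_corr = 3.48 g·m⁻²·a⁻¹

copper: T≤10 °C ⇒ hinge +0.126·(-6.7−10) = -2.1042
  Pd branch = 0.0053·Pd^0.26·e^(0.059·RH+f) = 0.05443 μm/a
  Sd branch = 0.01025·Sd^0.27·e^(0.036·RH+0.049·T) = 0.3339 μm/a
  sum: 0.05443 + 0.3339 → r_corr = 0.3883 μm/a
Convert to mass loss: 0.3883 μm/a × 8.96 g/cm³ = 3.479 g·m⁻²·a⁻¹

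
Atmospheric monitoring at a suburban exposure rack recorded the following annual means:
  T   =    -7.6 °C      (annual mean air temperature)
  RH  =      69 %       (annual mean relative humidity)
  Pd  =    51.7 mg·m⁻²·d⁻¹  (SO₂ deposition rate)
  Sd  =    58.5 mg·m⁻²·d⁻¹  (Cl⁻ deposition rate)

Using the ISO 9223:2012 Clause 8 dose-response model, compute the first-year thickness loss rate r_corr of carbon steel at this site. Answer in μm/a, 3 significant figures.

r_corr = 13.0 μm/a

carbon steel: f(T) = +0.150·(T−10) [T≤10 °C] = -2.6400
  Pd branch = 1.77·Pd^0.52·e^(0.02·RH+f) = 3.906 μm/a
  Sd branch = 0.102·Sd^0.62·e^(0.033·RH+0.04·T) = 9.143 μm/a
  sum: 3.906 + 9.143 → r_corr = 13.05 μm/a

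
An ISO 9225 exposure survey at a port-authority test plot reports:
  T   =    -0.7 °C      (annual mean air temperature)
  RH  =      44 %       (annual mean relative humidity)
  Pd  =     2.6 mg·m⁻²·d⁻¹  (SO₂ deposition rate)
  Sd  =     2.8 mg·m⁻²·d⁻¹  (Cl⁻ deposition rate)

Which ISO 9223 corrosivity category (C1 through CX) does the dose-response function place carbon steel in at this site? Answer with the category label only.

C2

carbon steel: T≤10 °C ⇒ hinge +0.150·(-0.7−10) = -1.6050
  SO₂ term: 1.77·2.6^0.52·exp(0.02·44-1.6050) = 1.409
  Cl⁻ term: 0.102·2.8^0.62·exp(0.033·44+0.04·-0.7) = 0.8022
  r_corr = 1.409 + 0.8022 = 2.211 μm/a
Category bounds: 1.3…25 μm/a bracket r_corr ⇒ C2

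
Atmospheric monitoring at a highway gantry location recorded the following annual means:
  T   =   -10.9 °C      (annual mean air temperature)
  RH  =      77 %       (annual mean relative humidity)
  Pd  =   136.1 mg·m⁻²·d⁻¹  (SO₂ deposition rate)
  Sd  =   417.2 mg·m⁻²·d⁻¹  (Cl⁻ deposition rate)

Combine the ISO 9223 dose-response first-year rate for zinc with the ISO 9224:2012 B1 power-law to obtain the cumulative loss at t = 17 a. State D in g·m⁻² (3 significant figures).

D(17) = 154 g·m⁻²

zinc: f(T) = +0.038·(T−10) [T≤10 °C] = -0.7942
  SO₂ term: 0.0129·136.1^0.44·exp(0.046·77-0.7942) = 1.749
  Sd branch = 0.0175·Sd^0.57·e^(0.008·RH+0.085·T) = 0.3997 μm/a
  sum: 1.749 + 0.3997 → r_corr = 2.149 μm/a
Power-law: D(17) = r_corr · 17^0.813
  D(17) = 2.149 × 17^0.813 = 2.149 × 10.01 = 21.51 μm
  Mass loss = 21.51 μm × 7.14 g/cm³ = 153.6 g·m⁻²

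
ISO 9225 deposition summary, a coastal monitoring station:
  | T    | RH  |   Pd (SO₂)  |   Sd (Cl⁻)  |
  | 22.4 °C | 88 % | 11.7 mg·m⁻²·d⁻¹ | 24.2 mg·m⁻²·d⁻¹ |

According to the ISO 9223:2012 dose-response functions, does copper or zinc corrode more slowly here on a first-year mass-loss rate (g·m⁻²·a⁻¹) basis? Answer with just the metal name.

zinc

copper: temperature factor f = -0.080·(12.4) = -0.9920
  sulphur-dioxide contribution → 0.6699 μm/a
  chloride contribution → 1.725 μm/a
  ⇒ r_corr(copper) = 2.395 μm/a
  mass loss = 2.395 μm/a × 8.96 g/cm³ = 21.46 g·m⁻²·a⁻¹
zinc: temperature factor f = -0.071·(12.4) = -0.8804
  sulphur-dioxide contribution → 0.9042 μm/a
  chloride contribution → 1.46 μm/a
  ⇒ r_corr(zinc) = 2.365 μm/a
  mass loss = 2.365 μm/a × 7.14 g/cm³ = 16.88 g·m⁻²·a⁻¹
Ordering by g·m⁻²·a⁻¹: copper (21.5) > zinc (16.9)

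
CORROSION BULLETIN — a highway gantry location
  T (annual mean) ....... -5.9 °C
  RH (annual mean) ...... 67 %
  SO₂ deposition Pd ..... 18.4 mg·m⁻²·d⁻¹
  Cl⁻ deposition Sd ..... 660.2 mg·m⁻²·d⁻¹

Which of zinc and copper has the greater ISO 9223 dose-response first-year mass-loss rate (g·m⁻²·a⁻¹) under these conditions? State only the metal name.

zinc: T≤10 °C ⇒ hinge +0.038·(-5.9−10) = -0.6042
  Pd branch = 0.0129·Pd^0.44·e^(0.046·RH+f) = 0.5536 μm/a
  Sd branch = 0.0175·Sd^0.57·e^(0.008·RH+0.085·T) = 0.7332 μm/a
  sum: 0.5536 + 0.7332 → r_corr = 1.287 μm/a
  mass loss = 1.287 μm/a × 7.14 g/cm³ = 9.188 g·m⁻²·a⁻¹
copper: T≤10 °C ⇒ hinge +0.126·(-5.9−10) = -2.0034
  Pd branch = 0.0053·Pd^0.26·e^(0.059·RH+f) = 0.0794 μm/a
  Cl⁻ term: 0.01025·660.2^0.27·exp(0.036·67+0.049·-5.9) = 0.4943
  r_corr = 0.0794 + 0.4943 = 0.5737 μm/a
  mass loss = 0.5737 μm/a × 8.96 g/cm³ = 5.14 g·m⁻²·a⁻¹
Ordering by g·m⁻²·a⁻¹: zinc (9.19) > copper (5.14)

zinc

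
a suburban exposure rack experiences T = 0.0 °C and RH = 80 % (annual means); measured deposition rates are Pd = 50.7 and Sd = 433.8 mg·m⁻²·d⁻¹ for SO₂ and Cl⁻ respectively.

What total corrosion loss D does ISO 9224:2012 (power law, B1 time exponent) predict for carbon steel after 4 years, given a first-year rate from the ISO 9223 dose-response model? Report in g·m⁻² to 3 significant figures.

carbon steel: temperature factor f = +0.150·(-10.0) = -1.5000
  sulphur-dioxide contribution → 15.07 μm/a
  chloride contribution → 61.7 μm/a
  ⇒ r_corr(carbon steel) = 76.76 μm/a
Power-law: D(4) = r_corr · 4^0.523
  D(4) = 76.76 × 4^0.523 = 76.76 × 2.065 = 158.5 μm
  Mass loss = 158.5 μm × 7.85 g/cm³ = 1244 g·m⁻²

D(4) = 1.24e+03 g·m⁻²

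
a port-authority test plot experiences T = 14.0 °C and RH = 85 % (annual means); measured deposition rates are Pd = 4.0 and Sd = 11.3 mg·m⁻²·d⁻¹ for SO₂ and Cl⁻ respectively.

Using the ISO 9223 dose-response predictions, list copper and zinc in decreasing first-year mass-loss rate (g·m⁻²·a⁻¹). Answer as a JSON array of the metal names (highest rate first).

copper: T>10 °C ⇒ hinge -0.080·(14.0−10) = -0.3200
  Pd branch = 0.0053·Pd^0.26·e^(0.059·RH+f) = 0.8314 μm/a
  Cl⁻ term: 0.01025·11.3^0.27·exp(0.036·85+0.049·14.0) = 0.8355
  sum: 0.8314 + 0.8355 → r_corr = 1.667 μm/a
  mass loss = 1.667 μm/a × 8.96 g/cm³ = 14.94 g·m⁻²·a⁻¹
zinc: temperature factor f = -0.071·(4.0) = -0.2840
  SO₂ term: 0.0129·4.0^0.44·exp(0.046·85-0.2840) = 0.8918
  Sd branch = 0.0175·Sd^0.57·e^(0.008·RH+0.085·T) = 0.4523 μm/a
  r_corr = 0.8918 + 0.4523 = 1.344 μm/a
  mass loss = 1.344 μm/a × 7.14 g/cm³ = 9.597 g·m⁻²·a⁻¹
Ordering by g·m⁻²·a⁻¹: copper (14.9) > zinc (9.6)

["copper", "zinc"]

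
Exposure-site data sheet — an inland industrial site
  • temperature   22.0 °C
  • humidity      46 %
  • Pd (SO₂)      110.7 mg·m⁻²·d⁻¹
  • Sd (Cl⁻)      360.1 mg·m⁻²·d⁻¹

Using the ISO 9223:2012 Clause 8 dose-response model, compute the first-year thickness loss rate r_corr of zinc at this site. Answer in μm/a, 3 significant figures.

zinc: temperature factor f = -0.071·(12.0) = -0.8520
  SO₂ term: 0.0129·110.7^0.44·exp(0.046·46-0.8520) = 0.3622
  Cl⁻ term: 0.0175·360.1^0.57·exp(0.008·46+0.085·22.0) = 4.701
  sum: 0.3622 + 4.701 → r_corr = 5.063 μm/a

r_corr = 5.06 μm/a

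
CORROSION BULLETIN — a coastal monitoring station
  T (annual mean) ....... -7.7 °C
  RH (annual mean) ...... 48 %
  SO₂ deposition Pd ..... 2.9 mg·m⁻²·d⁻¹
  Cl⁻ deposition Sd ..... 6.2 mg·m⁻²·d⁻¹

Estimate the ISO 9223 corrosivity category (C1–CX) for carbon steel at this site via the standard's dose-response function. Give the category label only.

C2

carbon steel: temperature factor f = +0.150·(-17.7) = -2.6550
  Pd branch = 1.77·Pd^0.52·e^(0.02·RH+f) = 0.5653 μm/a
  Sd branch = 0.102·Sd^0.62·e^(0.033·RH+0.04·T) = 1.133 μm/a
  r_corr = 0.5653 + 1.133 = 1.698 μm/a
ISO 9223 Table 2 (carbon steel): 1.3 < 1.7 ≤ 25 μm/a ⇒ C2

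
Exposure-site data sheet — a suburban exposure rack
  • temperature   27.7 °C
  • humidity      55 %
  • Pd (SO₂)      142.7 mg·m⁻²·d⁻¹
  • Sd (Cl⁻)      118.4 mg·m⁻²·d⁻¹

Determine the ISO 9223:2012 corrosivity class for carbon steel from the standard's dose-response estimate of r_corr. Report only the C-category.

C4

carbon steel: T>10 °C ⇒ hinge -0.054·(27.7−10) = -0.9558
  SO₂ term: 1.77·142.7^0.52·exp(0.02·55-0.9558) = 26.97
  Sd branch = 0.102·Sd^0.62·e^(0.033·RH+0.04·T) = 36.6 μm/a
  sum: 26.97 + 36.6 → r_corr = 63.57 μm/a
63.6 μm/a falls in (50, 80] for carbon steel → category C4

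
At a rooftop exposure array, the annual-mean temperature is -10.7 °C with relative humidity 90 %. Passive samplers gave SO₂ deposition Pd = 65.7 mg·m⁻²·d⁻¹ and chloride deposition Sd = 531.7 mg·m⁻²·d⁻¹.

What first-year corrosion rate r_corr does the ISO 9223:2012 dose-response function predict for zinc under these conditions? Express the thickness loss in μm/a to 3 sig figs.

zinc: f(T) = +0.038·(T−10) [T≤10 °C] = -0.7866
  Pd branch = 0.0129·Pd^0.44·e^(0.046·RH+f) = 2.326 μm/a
  Sd branch = 0.0175·Sd^0.57·e^(0.008·RH+0.085·T) = 0.518 μm/a
  r_corr = 2.326 + 0.518 = 2.844 μm/a

r_corr = 2.84 μm/a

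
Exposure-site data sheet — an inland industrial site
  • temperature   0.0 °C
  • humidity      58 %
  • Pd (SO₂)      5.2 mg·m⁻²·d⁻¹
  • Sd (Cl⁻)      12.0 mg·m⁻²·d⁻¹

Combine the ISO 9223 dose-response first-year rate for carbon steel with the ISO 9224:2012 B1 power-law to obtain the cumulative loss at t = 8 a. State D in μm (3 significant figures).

D(8) = 18.4 μm

carbon steel: temperature factor f = +0.150·(-10.0) = -1.5000
  SO₂ term: 1.77·5.2^0.52·exp(0.02·58-1.5000) = 2.969
  Cl⁻ term: 0.102·12.0^0.62·exp(0.033·58+0.04·0.0) = 3.228
  r_corr = 2.969 + 3.228 = 6.197 μm/a
Long-term exponent b (ISO 9224 Table 2, B1) = 0.523
  D(8) = 6.197 × 8^0.523 = 6.197 × 2.967 = 18.39 μm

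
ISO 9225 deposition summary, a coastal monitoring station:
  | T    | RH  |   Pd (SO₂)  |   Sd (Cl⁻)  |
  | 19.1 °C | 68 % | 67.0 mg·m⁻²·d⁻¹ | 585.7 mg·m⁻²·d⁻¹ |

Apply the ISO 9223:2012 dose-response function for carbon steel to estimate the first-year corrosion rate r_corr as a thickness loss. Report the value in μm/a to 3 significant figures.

r_corr = 145 μm/a

carbon steel: f(T) = -0.054·(T−10) [T>10 °C] = -0.4914
  SO₂ term: 1.77·67.0^0.52·exp(0.02·68-0.4914) = 37.56
  Sd branch = 0.102·Sd^0.62·e^(0.033·RH+0.04·T) = 107.4 μm/a
  sum: 37.56 + 107.4 → r_corr = 144.9 μm/a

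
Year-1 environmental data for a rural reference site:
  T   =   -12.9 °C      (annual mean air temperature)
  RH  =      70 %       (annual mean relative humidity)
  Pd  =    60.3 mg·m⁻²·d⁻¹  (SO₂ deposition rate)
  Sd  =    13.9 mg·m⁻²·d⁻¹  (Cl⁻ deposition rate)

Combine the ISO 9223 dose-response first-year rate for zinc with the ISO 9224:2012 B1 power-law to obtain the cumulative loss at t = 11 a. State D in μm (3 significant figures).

zinc: temperature factor f = +0.038·(-22.9) = -0.8702
  Pd branch = 0.0129·Pd^0.44·e^(0.046·RH+f) = 0.8212 μm/a
  Sd branch = 0.0175·Sd^0.57·e^(0.008·RH+0.085·T) = 0.04587 μm/a
  sum: 0.8212 + 0.04587 → r_corr = 0.867 μm/a
ISO 9224: D(t) = r_corr · t^b with b = 0.813 (zinc, B1)
  D(11) = 0.867 × 11^0.813 = 0.867 × 7.025 = 6.091 μm

D(11) = 6.09 μm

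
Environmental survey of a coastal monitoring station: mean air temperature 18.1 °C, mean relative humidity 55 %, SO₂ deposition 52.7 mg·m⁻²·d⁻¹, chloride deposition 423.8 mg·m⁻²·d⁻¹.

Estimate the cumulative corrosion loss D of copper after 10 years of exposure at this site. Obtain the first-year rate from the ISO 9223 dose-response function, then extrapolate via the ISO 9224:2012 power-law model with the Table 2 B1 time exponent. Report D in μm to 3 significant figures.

copper: temperature factor f = -0.080·(8.1) = -0.6480
  sulphur-dioxide contribution → 0.1994 μm/a
  chloride contribution → 0.9229 μm/a
  ⇒ r_corr(copper) = 1.122 μm/a
Long-term exponent b (ISO 9224 Table 2, B1) = 0.667
  D(10) = 1.122 × 10^0.667 = 1.122 × 4.645 = 5.213 μm

D(10) = 5.21 μm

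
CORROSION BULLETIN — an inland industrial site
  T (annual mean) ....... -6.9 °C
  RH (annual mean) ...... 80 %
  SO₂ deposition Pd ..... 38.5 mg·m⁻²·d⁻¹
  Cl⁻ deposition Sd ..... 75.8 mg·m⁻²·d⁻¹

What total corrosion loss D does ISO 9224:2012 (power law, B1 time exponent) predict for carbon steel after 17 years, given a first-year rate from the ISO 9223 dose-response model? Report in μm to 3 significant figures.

carbon steel: T≤10 °C ⇒ hinge +0.150·(-6.9−10) = -2.5350
  sulphur-dioxide contribution → 4.638 μm/a
  chloride contribution → 15.87 μm/a
  ⇒ r_corr(carbon steel) = 20.51 μm/a
Power-law: D(17) = r_corr · 17^0.523
  D(17) = 20.51 × 17^0.523 = 20.51 × 4.401 = 90.27 μm

D(17) = 90.3 μm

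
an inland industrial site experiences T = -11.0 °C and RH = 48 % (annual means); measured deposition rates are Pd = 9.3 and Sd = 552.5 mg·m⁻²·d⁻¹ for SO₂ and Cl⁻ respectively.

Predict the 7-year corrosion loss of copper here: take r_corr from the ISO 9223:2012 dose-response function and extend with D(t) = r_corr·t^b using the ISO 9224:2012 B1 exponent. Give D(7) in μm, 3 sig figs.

copper: T≤10 °C ⇒ hinge +0.126·(-11.0−10) = -2.6460
  SO₂ term: 0.0053·9.3^0.26·exp(0.059·48-2.6460) = 0.0114
  Sd branch = 0.01025·Sd^0.27·e^(0.036·RH+0.049·T) = 0.1852 μm/a
  r_corr = 0.0114 + 0.1852 = 0.1966 μm/a
Long-term exponent b (ISO 9224 Table 2, B1) = 0.667
  D(7) = 0.1966 × 7^0.667 = 0.1966 × 3.662 = 0.7197 μm

D(7) = 0.720 μm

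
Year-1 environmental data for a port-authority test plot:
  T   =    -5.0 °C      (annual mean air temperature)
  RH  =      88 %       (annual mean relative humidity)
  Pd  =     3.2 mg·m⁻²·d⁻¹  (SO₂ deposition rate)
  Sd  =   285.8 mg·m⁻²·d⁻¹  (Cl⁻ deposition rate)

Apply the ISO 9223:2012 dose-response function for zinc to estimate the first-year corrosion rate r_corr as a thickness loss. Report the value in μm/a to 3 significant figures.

zinc: f(T) = +0.038·(T−10) [T≤10 °C] = -0.5700
  SO₂ term: 0.0129·3.2^0.44·exp(0.046·88-0.5700) = 0.6972
  Cl⁻ term: 0.0175·285.8^0.57·exp(0.008·88+0.085·-5.0) = 0.581
  r_corr = 0.6972 + 0.581 = 1.278 μm/a

r_corr = 1.28 μm/a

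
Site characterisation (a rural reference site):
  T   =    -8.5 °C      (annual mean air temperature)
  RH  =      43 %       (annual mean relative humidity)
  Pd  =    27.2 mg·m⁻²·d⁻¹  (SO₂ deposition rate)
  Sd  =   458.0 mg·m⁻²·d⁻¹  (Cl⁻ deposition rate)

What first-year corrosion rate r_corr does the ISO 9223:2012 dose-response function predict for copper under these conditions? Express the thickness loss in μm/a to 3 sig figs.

copper: temperature factor f = +0.126·(-18.5) = -2.3310
  sulphur-dioxide contribution → 0.01537 μm/a
  chloride contribution → 0.1662 μm/a
  total first-year rate 0.1815 μm/a

r_corr = 0.182 μm/a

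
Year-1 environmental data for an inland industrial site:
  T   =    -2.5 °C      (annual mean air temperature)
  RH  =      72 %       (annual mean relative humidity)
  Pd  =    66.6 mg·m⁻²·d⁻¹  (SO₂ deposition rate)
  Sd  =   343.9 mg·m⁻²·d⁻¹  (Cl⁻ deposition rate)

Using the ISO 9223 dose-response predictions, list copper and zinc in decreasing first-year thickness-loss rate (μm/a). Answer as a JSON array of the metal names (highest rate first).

copper: T≤10 °C ⇒ hinge +0.126·(-2.5−10) = -1.5750
  Pd branch = 0.0053·Pd^0.26·e^(0.059·RH+f) = 0.2287 μm/a
  Cl⁻ term: 0.01025·343.9^0.27·exp(0.036·72+0.049·-2.5) = 0.5862
  r_corr = 0.2287 + 0.5862 = 0.8149 μm/a
zinc: temperature factor f = +0.038·(-12.5) = -0.4750
  SO₂ term: 0.0129·66.6^0.44·exp(0.046·72-0.4750) = 1.396
  Cl⁻ term: 0.0175·343.9^0.57·exp(0.008·72+0.085·-2.5) = 0.7025
  sum: 1.396 + 0.7025 → r_corr = 2.099 μm/a
Ordering by μm/a: zinc (2.1) > copper (0.815)

["zinc", "copper"]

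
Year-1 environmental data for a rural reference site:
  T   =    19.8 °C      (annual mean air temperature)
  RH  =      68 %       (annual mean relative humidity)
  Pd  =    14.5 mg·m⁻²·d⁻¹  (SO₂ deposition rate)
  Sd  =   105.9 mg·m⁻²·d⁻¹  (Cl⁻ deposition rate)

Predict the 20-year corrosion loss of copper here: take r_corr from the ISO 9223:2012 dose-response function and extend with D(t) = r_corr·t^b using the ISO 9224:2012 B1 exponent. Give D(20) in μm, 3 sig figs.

D(20) = 10.1 μm

copper: f(T) = -0.080·(T−10) [T>10 °C] = -0.7840
  Pd branch = 0.0053·Pd^0.26·e^(0.059·RH+f) = 0.268 μm/a
  Sd branch = 0.01025·Sd^0.27·e^(0.036·RH+0.049·T) = 1.101 μm/a
  r_corr = 0.268 + 1.101 = 1.369 μm/a
Power-law: D(20) = r_corr · 20^0.667
  D(20) = 1.369 × 20^0.667 = 1.369 × 7.375 = 10.1 μm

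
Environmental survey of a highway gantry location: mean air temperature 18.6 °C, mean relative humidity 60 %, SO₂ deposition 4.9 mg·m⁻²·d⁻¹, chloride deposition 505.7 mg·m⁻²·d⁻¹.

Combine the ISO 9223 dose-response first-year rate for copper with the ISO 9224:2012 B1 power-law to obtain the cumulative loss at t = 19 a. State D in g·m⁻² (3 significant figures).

copper: f(T) = -0.080·(T−10) [T>10 °C] = -0.6880
  SO₂ term: 0.0053·4.9^0.26·exp(0.059·60-0.6880) = 0.1388
  Cl⁻ term: 0.01025·505.7^0.27·exp(0.036·60+0.049·18.6) = 1.188
  r_corr = 0.1388 + 1.188 = 1.326 μm/a
ISO 9224: D(t) = r_corr · t^b with b = 0.667 (copper, B1)
  D(19) = 1.326 × 19^0.667 = 1.326 × 7.127 = 9.454 μm
  Mass loss = 9.454 μm × 8.96 g/cm³ = 84.7 g·m⁻²

D(19) = 84.7 g·m⁻²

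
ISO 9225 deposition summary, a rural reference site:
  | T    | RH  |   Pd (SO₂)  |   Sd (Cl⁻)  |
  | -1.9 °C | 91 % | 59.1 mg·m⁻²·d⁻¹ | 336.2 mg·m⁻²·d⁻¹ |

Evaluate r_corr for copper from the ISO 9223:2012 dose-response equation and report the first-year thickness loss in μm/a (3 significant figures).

copper: temperature factor f = +0.126·(-11.9) = -1.4994
  Pd branch = 0.0053·Pd^0.26·e^(0.059·RH+f) = 0.7336 μm/a
  Sd branch = 0.01025·Sd^0.27·e^(0.036·RH+0.049·T) = 1.189 μm/a
  r_corr = 0.7336 + 1.189 = 1.923 μm/a

r_corr = 1.92 μm/a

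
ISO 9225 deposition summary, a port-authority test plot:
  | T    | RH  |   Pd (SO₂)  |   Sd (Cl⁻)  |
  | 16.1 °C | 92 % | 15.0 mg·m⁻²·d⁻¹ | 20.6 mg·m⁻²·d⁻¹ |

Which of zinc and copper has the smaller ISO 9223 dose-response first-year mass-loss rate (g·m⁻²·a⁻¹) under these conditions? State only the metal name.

zinc

zinc: temperature factor f = -0.071·(6.1) = -0.4331
  SO₂ term: 0.0129·15.0^0.44·exp(0.046·92-0.4331) = 1.896
  Sd branch = 0.0175·Sd^0.57·e^(0.008·RH+0.085·T) = 0.8052 μm/a
  r_corr = 1.896 + 0.8052 = 2.702 μm/a
  mass loss = 2.702 μm/a × 7.14 g/cm³ = 19.29 g·m⁻²·a⁻¹
copper: T>10 °C ⇒ hinge -0.080·(16.1−10) = -0.4880
  Pd branch = 0.0053·Pd^0.26·e^(0.059·RH+f) = 1.498 μm/a
  Cl⁻ term: 0.01025·20.6^0.27·exp(0.036·92+0.049·16.1) = 1.401
  sum: 1.498 + 1.401 → r_corr = 2.899 μm/a
  mass loss = 2.899 μm/a × 8.96 g/cm³ = 25.97 g·m⁻²·a⁻¹
Ordering by g·m⁻²·a⁻¹: copper (26) > zinc (19.3)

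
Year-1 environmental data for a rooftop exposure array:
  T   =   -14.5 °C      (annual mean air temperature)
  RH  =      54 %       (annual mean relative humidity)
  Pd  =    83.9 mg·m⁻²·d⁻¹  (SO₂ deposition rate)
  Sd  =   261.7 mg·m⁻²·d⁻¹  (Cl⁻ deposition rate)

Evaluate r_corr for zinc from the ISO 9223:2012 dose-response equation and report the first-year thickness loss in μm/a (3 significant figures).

r_corr = 0.616 μm/a

zinc: f(T) = +0.038·(T−10) [T≤10 °C] = -0.9310
  SO₂ term: 0.0129·83.9^0.44·exp(0.046·54-0.9310) = 0.4281
  Cl⁻ term: 0.0175·261.7^0.57·exp(0.008·54+0.085·-14.5) = 0.1877
  r_corr = 0.4281 + 0.1877 = 0.6158 μm/a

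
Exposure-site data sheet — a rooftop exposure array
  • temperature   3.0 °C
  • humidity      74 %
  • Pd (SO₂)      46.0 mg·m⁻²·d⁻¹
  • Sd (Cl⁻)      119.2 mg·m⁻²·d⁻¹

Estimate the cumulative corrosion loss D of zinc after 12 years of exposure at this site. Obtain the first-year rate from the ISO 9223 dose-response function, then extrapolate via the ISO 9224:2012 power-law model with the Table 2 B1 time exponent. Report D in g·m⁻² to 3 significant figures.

zinc: f(T) = +0.038·(T−10) [T≤10 °C] = -0.2660
  sulphur-dioxide contribution → 1.603 μm/a
  chloride contribution → 0.6228 μm/a
  ⇒ r_corr(zinc) = 2.226 μm/a
Long-term exponent b (ISO 9224 Table 2, B1) = 0.813
  D(12) = 2.226 × 12^0.813 = 2.226 × 7.54 = 16.79 μm
  Mass loss = 16.79 μm × 7.14 g/cm³ = 119.8 g·m⁻²

D(12) = 120 g·m⁻²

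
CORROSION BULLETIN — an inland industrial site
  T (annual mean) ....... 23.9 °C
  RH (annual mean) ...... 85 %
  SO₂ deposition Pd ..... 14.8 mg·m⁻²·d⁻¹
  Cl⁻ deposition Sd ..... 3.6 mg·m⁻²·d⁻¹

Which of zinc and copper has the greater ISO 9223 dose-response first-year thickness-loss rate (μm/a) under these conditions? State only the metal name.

zinc: f(T) = -0.071·(T−10) [T>10 °C] = -0.9869
  sulphur-dioxide contribution → 0.7852 μm/a
  chloride contribution → 0.5467 μm/a
  ⇒ r_corr(zinc) = 1.332 μm/a
copper: f(T) = -0.080·(T−10) [T>10 °C] = -1.1120
  sulphur-dioxide contribution → 0.5292 μm/a
  chloride contribution → 0.9965 μm/a
  total first-year rate 1.526 μm/a
Ordering by μm/a: copper (1.53) > zinc (1.33)

copper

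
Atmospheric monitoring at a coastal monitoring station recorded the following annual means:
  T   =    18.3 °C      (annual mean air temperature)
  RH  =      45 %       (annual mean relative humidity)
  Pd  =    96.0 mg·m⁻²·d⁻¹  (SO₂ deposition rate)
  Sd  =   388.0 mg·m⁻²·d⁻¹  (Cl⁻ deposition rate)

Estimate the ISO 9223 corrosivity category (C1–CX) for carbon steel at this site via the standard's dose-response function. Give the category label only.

carbon steel: T>10 °C ⇒ hinge -0.054·(18.3−10) = -0.4482
  Pd branch = 1.77·Pd^0.52·e^(0.02·RH+f) = 29.85 μm/a
  Cl⁻ term: 0.102·388.0^0.62·exp(0.033·45+0.04·18.3) = 37.71
  sum: 29.85 + 37.71 → r_corr = 67.57 μm/a
Category bounds: 50…80 μm/a bracket r_corr ⇒ C4

C4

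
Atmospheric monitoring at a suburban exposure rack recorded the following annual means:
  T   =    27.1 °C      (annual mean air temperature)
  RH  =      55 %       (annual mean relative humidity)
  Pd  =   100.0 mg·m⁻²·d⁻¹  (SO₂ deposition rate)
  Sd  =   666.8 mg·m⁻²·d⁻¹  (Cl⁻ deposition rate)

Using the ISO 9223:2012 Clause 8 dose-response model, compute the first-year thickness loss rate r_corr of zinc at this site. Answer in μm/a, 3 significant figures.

zinc: T>10 °C ⇒ hinge -0.071·(27.1−10) = -1.2141
  sulphur-dioxide contribution → 0.3648 μm/a
  chloride contribution → 11.07 μm/a
  total first-year rate 11.44 μm/a

r_corr = 11.4 μm/a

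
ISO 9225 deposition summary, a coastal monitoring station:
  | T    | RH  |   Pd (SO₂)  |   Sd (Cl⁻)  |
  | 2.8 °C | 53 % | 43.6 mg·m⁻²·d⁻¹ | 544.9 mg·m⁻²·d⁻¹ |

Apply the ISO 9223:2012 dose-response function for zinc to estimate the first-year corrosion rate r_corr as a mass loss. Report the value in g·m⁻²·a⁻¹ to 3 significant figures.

zinc: temperature factor f = +0.038·(-7.2) = -0.2736
  Pd branch = 0.0129·Pd^0.44·e^(0.046·RH+f) = 0.5915 μm/a
  Sd branch = 0.0175·Sd^0.57·e^(0.008·RH+0.085·T) = 1.231 μm/a
  r_corr = 0.5915 + 1.231 = 1.822 μm/a
Convert to mass loss: 1.822 μm/a × 7.14 g/cm³ = 13.01 g·m⁻²·a⁻¹

r_corr = 13.0 g·m⁻²·a⁻¹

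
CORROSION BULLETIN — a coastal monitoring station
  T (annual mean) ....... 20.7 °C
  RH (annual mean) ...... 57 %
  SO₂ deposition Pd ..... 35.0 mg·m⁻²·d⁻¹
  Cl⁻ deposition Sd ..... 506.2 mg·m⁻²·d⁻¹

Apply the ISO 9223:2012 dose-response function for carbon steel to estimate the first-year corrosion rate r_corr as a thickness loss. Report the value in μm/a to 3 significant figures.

carbon steel: temperature factor f = -0.054·(10.7) = -0.5778
  sulphur-dioxide contribution → 19.73 μm/a
  chloride contribution → 72.74 μm/a
  ⇒ r_corr(carbon steel) = 92.47 μm/a

r_corr = 92.5 μm/a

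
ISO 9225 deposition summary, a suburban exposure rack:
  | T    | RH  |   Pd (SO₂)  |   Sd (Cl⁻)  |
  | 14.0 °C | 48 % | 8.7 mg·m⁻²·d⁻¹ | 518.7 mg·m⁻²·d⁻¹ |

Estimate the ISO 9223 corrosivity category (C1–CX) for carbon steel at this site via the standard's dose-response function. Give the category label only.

carbon steel: temperature factor f = -0.054·(4.0) = -0.2160
  sulphur-dioxide contribution → 11.47 μm/a
  chloride contribution → 41.97 μm/a
  total first-year rate 53.45 μm/a
ISO 9223 Table 2 (carbon steel): 50 < 53.4 ≤ 80 μm/a ⇒ C4

C4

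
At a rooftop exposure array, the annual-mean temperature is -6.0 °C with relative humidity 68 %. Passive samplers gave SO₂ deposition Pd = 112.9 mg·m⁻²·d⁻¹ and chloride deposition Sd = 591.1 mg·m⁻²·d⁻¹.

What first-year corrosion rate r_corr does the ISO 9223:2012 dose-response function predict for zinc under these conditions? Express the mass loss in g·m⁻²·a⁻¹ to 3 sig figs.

zinc: f(T) = +0.038·(T−10) [T≤10 °C] = -0.6080
  Pd branch = 0.0129·Pd^0.44·e^(0.046·RH+f) = 1.283 μm/a
  Sd branch = 0.0175·Sd^0.57·e^(0.008·RH+0.085·T) = 0.6881 μm/a
  r_corr = 1.283 + 0.6881 = 1.971 μm/a
Convert to mass loss: 1.971 μm/a × 7.14 g/cm³ = 14.07 g·m⁻²·a⁻¹

r_corr = 14.1 g·m⁻²·a⁻¹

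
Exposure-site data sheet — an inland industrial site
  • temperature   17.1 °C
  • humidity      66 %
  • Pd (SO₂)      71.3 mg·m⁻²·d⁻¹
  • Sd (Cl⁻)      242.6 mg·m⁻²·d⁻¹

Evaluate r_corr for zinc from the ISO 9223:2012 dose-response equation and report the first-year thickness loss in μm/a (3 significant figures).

zinc: temperature factor f = -0.071·(7.1) = -0.5041
  Pd branch = 0.0129·Pd^0.44·e^(0.046·RH+f) = 1.061 μm/a
  Cl⁻ term: 0.0175·242.6^0.57·exp(0.008·66+0.085·17.1) = 2.904
  sum: 1.061 + 2.904 → r_corr = 3.964 μm/a

r_corr = 3.96 μm/a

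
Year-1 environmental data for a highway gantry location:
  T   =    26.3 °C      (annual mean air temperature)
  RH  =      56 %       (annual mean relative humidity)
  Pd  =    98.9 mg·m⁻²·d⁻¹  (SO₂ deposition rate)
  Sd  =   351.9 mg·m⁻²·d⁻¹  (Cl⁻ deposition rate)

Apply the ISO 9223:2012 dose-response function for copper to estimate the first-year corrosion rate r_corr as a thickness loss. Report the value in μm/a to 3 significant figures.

r_corr = 1.49 μm/a

copper: temperature factor f = -0.080·(16.3) = -1.3040
  SO₂ term: 0.0053·98.9^0.26·exp(0.059·56-1.3040) = 0.1293
  Sd branch = 0.01025·Sd^0.27·e^(0.036·RH+0.049·T) = 1.36 μm/a
  sum: 0.1293 + 1.36 → r_corr = 1.489 μm/a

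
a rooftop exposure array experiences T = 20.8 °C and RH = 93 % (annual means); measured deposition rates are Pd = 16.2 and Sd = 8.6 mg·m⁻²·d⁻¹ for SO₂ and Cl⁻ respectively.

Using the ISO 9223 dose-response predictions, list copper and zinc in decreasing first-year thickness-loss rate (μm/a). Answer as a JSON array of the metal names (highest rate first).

["copper", "zinc"]

copper: f(T) = -0.080·(T−10) [T>10 °C] = -0.8640
  Pd branch = 0.0053·Pd^0.26·e^(0.059·RH+f) = 1.113 μm/a
  Cl⁻ term: 0.01025·8.6^0.27·exp(0.036·93+0.049·20.8) = 1.444
  r_corr = 1.113 + 1.444 = 2.557 μm/a
zinc: f(T) = -0.071·(T−10) [T>10 °C] = -0.7668
  SO₂ term: 0.0129·16.2^0.44·exp(0.046·93-0.7668) = 1.471
  Cl⁻ term: 0.0175·8.6^0.57·exp(0.008·93+0.085·20.8) = 0.7356
  r_corr = 1.471 + 0.7356 = 2.207 μm/a
Ordering by μm/a: copper (2.56) > zinc (2.21)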